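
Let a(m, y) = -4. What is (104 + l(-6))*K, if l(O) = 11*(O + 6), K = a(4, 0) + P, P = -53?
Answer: -5928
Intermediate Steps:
K = -57 (K = -4 - 53 = -57)
l(O) = 66 + 11*O (l(O) = 11*(6 + O) = 66 + 11*O)
(104 + l(-6))*K = (104 + (66 + 11*(-6)))*(-57) = (104 + (66 - 66))*(-57) = (104 + 0)*(-57) = 104*(-57) = -5928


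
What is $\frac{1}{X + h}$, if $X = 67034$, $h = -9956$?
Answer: $\frac{1}{57078} \approx 1.752 \cdot 10^{-5}$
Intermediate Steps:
$\frac{1}{X + h} = \frac{1}{67034 - 9956} = \frac{1}{57078}$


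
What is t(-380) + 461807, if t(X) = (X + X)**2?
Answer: 1039407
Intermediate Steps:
t(X) = 4*X**2 (t(X) = (2*X)**2 = 4*X**2)
t(-380) + 461807 = 4*(-380)**2 + 461807 = 4*144400 + 461807 = 577600 + 461807 = 1039407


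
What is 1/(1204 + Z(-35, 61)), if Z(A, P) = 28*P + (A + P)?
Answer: 1/2938 ≈ 0.00034037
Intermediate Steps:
Z(A, P) = A + 29*P
1/(1204 + Z(-35, 61)) = 1/(1204 + (-35 + 29*61)) = 1/(1204 + (-35 + 1769)) = 1/(1204 + 1734) = 1/2938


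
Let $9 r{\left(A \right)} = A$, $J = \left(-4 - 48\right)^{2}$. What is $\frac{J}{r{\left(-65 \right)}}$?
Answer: $- \frac{1872}{5} \approx -374.4$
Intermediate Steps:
$J = 2704$ ($J = \left(-52\right)^{2} = 2704$)
$r{\left(A \right)} = \frac{A}{9}$
$\frac{J}{r{\left(-65 \right)}} = \frac{2704}{\frac{1}{9} \left(-65\right)} = \frac{2704}{- \frac{65}{9}} = 2704 \left(- \frac{9}{65}\right) = - \frac{1872}{5}$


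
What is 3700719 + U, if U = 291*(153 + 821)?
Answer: 3984153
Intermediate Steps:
U = 283434 (U = 291*974 = 283434)
3700719 + U = 3700719 + 283434 = 3984153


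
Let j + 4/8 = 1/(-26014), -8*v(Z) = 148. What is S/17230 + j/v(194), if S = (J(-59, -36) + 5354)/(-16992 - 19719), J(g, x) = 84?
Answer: 4112670023899/152205505168635 ≈ 0.027021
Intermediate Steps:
v(Z) = -37/2 (v(Z) = -1/8*148 = -37/2)
j = -6504/13007 (j = -1/2 + 1/(-26014) = -1/2 - 1/26014 = -6504/13007 ≈ -0.50004)
S = -5438/36711 (S = (84 + 5354)/(-16992 - 19719) = 5438/(-36711) = 5438*(-1/36711) = -5438/36711 ≈ -0.14813)
S/17230 + j/v(194) = -5438/36711/17230 - 6504/(13007*(-37/2)) = -5438/36711*1/17230 - 6504/13007*(-2/37) = -2719/316265265 + 13008/481259 = 4112670023899/152205505168635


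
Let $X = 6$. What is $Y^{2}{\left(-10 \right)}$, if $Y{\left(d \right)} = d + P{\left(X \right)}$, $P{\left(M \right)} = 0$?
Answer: $100$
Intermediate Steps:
$Y{\left(d \right)} = d$ ($Y{\left(d \right)} = d + 0 = d$)
$Y^{2}{\left(-10 \right)} = \left(-10\right)^{2} = 100$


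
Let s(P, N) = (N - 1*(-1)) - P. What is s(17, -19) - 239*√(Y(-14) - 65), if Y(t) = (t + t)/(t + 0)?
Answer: -35 - 717*I*√7 ≈ -35.0 - 1897.0*I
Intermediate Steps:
s(P, N) = 1 + N - P (s(P, N) = (N + 1) - P = (1 + N) - P = 1 + N - P)
Y(t) = 2 (Y(t) = (2*t)/t = 2)
s(17, -19) - 239*√(Y(-14) - 65) = (1 - 19 - 1*17) - 239*√(2 - 65) = (1 - 19 - 17) - 717*I*√7 = -35 - 717*I*√7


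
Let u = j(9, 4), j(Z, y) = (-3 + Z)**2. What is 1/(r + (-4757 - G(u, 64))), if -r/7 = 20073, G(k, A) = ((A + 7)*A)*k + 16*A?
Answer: -1/309876 ≈ -3.2271e-6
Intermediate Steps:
u = 36 (u = (-3 + 9)**2 = 6**2 = 36)
G(k, A) = 16*A + A*k*(7 + A) (G(k, A) = ((7 + A)*A)*k + 16*A = (A*(7 + A))*k + 16*A = A*k*(7 + A) + 16*A = 16*A + A*k*(7 + A))
r = -140511 (r = -7*20073 = -140511)
1/(r + (-4757 - G(u, 64))) = 1/(-140511 + (-4757 - 64*(16 + 7*36 + 64*36))) = 1/(-140511 + (-4757 - 64*(16 + 252 + 2304))) = 1/(-140511 + (-4757 - 64*2572)) = 1/(-140511 + (-4757 - 1*164608)) = 1/(-140511 + (-4757 - 164608)) = 1/(-140511 - 169365) = 1/(-309876) = -1/309876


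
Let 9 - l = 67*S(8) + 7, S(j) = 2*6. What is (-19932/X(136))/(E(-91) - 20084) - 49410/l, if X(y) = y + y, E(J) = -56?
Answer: 33835989783/549177520 ≈ 61.612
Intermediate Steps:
X(y) = 2*y
S(j) = 12
l = -802 (l = 9 - (67*12 + 7) = 9 - (804 + 7) = 9 - 1*811 = 9 - 811 = -802)
(-19932/X(136))/(E(-91) - 20084) - 49410/l = (-19932/(2*136))/(-56 - 20084) - 49410/(-802) = -19932/272/(-20140) - 49410*(-1/802) = -19932*1/272*(-1/20140) + 24705/401 = -4983/68*(-1/20140) + 24705/401 = 4983/1369520 + 24705/401 = 33835989783/549177520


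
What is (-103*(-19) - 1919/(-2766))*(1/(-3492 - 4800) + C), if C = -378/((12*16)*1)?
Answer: -707234423467/183485376 ≈ -3854.4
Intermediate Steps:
C = -63/32 (C = -378/(192*1) = -378/192 = -378*1/192 = -63/32 ≈ -1.9688)
(-103*(-19) - 1919/(-2766))*(1/(-3492 - 4800) + C) = (-103*(-19) - 1919/(-2766))*(1/(-3492 - 4800) - 63/32) = (1957 - 1919*(-1/2766))*(1/(-8292) - 63/32) = (1957 + 1919/2766)*(-1/8292 - 63/32) = (5414981/2766)*(-130607/66336) = -707234423467/183485376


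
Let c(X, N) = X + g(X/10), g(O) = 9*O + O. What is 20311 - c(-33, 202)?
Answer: 20377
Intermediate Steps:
g(O) = 10*O
c(X, N) = 2*X (c(X, N) = X + 10*(X/10) = X + X = 2*X)
20311 - c(-33, 202) = 20311 - 2*(-33) = 20311 - 1*(-66) = 20311 + 66 = 20377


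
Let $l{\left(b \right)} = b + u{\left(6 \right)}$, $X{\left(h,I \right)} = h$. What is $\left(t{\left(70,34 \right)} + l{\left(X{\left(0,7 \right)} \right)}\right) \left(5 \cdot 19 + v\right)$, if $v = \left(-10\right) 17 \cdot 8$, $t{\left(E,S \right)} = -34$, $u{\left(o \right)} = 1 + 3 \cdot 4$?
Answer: $26565$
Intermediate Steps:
$u{\left(o \right)} = 13$ ($u{\left(o \right)} = 1 + 12 = 13$)
$l{\left(b \right)} = 13 + b$ ($l{\left(b \right)} = b + 13 = 13 + b$)
$v = -1360$ ($v = \left(-170\right) 8 = -1360$)
$\left(t{\left(70,34 \right)} + l{\left(X{\left(0,7 \right)} \right)}\right) \left(5 \cdot 19 + v\right) = \left(-34 + \left(13 + 0\right)\right) \left(5 \cdot 19 - 1360\right) = \left(-34 + 13\right) \left(95 - 1360\right) = \left(-21\right) \left(-1265\right) = 26565$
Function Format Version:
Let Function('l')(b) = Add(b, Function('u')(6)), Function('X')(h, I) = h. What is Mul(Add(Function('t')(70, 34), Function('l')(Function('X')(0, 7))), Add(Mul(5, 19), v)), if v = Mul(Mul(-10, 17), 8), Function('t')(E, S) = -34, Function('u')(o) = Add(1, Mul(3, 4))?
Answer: 26565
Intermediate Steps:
Function('u')(o) = 13 (Function('u')(o) = Add(1, 12) = 13)
Function('l')(b) = Add(13, b) (Function('l')(b) = Add(b, 13) = Add(13, b))
v = -1360 (v = Mul(-170, 8) = -1360)
Mul(Add(Function('t')(70, 34), Function('l')(Function('X')(0, 7))), Add(Mul(5, 19), v)) = Mul(Add(-34, Add(13, 0)), Add(Mul(5, 19), -1360)) = Mul(Add(-34, 13), Add(95, -1360)) = Mul(-21, -1265) = 26565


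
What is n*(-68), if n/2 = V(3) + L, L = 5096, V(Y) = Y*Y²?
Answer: -696728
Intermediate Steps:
V(Y) = Y³
n = 10246 (n = 2*(3³ + 5096) = 2*(27 + 5096) = 2*5123 = 10246)
n*(-68) = 10246*(-68) = -696728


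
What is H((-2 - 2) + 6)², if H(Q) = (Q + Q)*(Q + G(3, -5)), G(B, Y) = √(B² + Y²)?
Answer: 608 + 64*√34 ≈ 981.18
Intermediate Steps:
H(Q) = 2*Q*(Q + √34) (H(Q) = (Q + Q)*(Q + √(3² + (-5)²)) = (2*Q)*(Q + √(9 + 25)) = (2*Q)*(Q + √34) = 2*Q*(Q + √34))
H((-2 - 2) + 6)² = (2*((-2 - 2) + 6)*(((-2 - 2) + 6) + √34))² = (2*(-4 + 6)*((-4 + 6) + √34))² = (2*2*(2 + √34))² = (8 + 4*√34)²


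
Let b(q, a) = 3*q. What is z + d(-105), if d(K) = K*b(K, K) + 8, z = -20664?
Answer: 12419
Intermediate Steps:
d(K) = 8 + 3*K**2 (d(K) = K*(3*K) + 8 = 3*K**2 + 8 = 8 + 3*K**2)
z + d(-105) = -20664 + (8 + 3*(-105)**2) = -20664 + (8 + 3*11025) = -20664 + (8 + 33075) = -20664 + 33083 = 12419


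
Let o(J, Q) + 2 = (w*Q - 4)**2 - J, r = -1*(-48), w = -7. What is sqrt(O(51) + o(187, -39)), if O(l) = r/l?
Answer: 286*sqrt(255)/17 ≈ 268.65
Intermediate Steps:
r = 48
O(l) = 48/l
o(J, Q) = -2 + (-4 - 7*Q)**2 - J (o(J, Q) = -2 + ((-7*Q - 4)**2 - J) = -2 + ((-4 - 7*Q)**2 - J) = -2 + (-4 - 7*Q)**2 - J)
sqrt(O(51) + o(187, -39)) = sqrt(48/51 + (-2 + (4 + 7*(-39))**2 - 1*187)) = sqrt(48*(1/51) + (-2 + (4 - 273)**2 - 187)) = sqrt(16/17 + (-2 + (-269)**2 - 187)) = sqrt(16/17 + (-2 + 72361 - 187)) = sqrt(16/17 + 72172) = sqrt(1226940/17) = 286*sqrt(255)/17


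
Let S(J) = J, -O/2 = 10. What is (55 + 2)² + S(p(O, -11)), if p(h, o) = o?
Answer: 3238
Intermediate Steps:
O = -20 (O = -2*10 = -20)
(55 + 2)² + S(p(O, -11)) = (55 + 2)² - 11 = 57² - 11 = 3249 - 11 = 3238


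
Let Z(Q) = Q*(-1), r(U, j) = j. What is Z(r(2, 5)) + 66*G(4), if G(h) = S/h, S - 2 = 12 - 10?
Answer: 61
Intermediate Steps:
S = 4 (S = 2 + (12 - 10) = 2 + 2 = 4)
G(h) = 4/h
Z(Q) = -Q
Z(r(2, 5)) + 66*G(4) = -1*5 + 66*(4/4) = -5 + 66*(4*(1/4)) = -5 + 66*1 = -5 + 66 = 61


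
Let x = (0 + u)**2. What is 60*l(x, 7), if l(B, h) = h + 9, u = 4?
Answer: 960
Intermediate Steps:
x = 16 (x = (0 + 4)**2 = 4**2 = 16)
l(B, h) = 9 + h
60*l(x, 7) = 60*(9 + 7) = 60*16 = 960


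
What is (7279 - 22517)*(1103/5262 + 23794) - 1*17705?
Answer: -953984474944/2631 ≈ -3.6259e+8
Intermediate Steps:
(7279 - 22517)*(1103/5262 + 23794) - 1*17705 = -15238*(1103*(1/5262) + 23794) - 17705 = -15238*(1103/5262 + 23794) - 17705 = -15238*125205131/5262 - 17705 = -953937893089/2631 - 17705 = -953984474944/2631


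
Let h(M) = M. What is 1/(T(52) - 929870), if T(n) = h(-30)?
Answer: -1/929900 ≈ -1.0754e-6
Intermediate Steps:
T(n) = -30
1/(T(52) - 929870) = 1/(-30 - 929870) = 1/(-929900) = -1/929900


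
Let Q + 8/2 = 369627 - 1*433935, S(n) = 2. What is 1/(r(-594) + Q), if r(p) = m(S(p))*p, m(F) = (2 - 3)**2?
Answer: -1/64906 ≈ -1.5407e-5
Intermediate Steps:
m(F) = 1 (m(F) = (-1)**2 = 1)
r(p) = p (r(p) = 1*p = p)
Q = -64312 (Q = -4 + (369627 - 1*433935) = -4 + (369627 - 433935) = -4 - 64308 = -64312)
1/(r(-594) + Q) = 1/(-594 - 64312) = 1/(-64906) = -1/64906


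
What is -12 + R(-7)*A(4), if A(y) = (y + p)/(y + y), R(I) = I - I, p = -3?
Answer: -12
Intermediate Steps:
R(I) = 0
A(y) = (-3 + y)/(2*y) (A(y) = (y - 3)/(y + y) = (-3 + y)/((2*y)) = (-3 + y)*(1/(2*y)) = (-3 + y)/(2*y))
-12 + R(-7)*A(4) = -12 + 0*((1/2)*(-3 + 4)/4) = -12 + 0*((1/2)*(1/4)*1) = -12 + 0*(1/8) = -12 + 0 = -12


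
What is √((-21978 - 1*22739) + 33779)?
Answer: I*√10938 ≈ 104.58*I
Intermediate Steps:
√((-21978 - 1*22739) + 33779) = √((-21978 - 22739) + 33779) = √(-44717 + 33779) = √(-10938) = I*√10938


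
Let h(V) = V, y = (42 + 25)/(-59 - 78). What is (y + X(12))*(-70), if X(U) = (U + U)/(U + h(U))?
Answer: -4900/137 ≈ -35.766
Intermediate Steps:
y = -67/137 (y = 67/(-137) = 67*(-1/137) = -67/137 ≈ -0.48905)
X(U) = 1 (X(U) = (U + U)/(U + U) = (2*U)/((2*U)) = (2*U)*(1/(2*U)) = 1)
(y + X(12))*(-70) = (-67/137 + 1)*(-70) = (70/137)*(-70) = -4900/137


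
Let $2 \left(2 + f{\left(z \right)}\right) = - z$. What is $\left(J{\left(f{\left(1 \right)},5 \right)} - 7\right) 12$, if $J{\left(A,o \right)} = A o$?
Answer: $-234$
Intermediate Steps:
$f{\left(z \right)} = -2 - \frac{z}{2}$ ($f{\left(z \right)} = -2 + \frac{\left(-1\right) z}{2} = -2 - \frac{z}{2}$)
$\left(J{\left(f{\left(1 \right)},5 \right)} - 7\right) 12 = \left(\left(-2 - \frac{1}{2}\right) 5 - 7\right) 12 = \left(\left(- \frac{5}{2}\right) 5 - 7\right) 12 = \left(- \frac{25}{2} - 7\right) 12 = \left(- \frac{39}{2}\right) 12 = -234$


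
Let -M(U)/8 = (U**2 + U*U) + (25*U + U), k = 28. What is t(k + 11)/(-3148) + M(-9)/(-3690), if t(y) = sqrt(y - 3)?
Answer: -50983/322670 ≈ -0.15800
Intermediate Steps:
t(y) = sqrt(-3 + y)
M(U) = -208*U - 16*U**2 (M(U) = -8*((U**2 + U*U) + (25*U + U)) = -8*((U**2 + U**2) + 26*U) = -8*(2*U**2 + 26*U) = -208*U - 16*U**2)
t(k + 11)/(-3148) + M(-9)/(-3690) = sqrt(-3 + (28 + 11))/(-3148) - 16*(-9)*(13 - 9)/(-3690) = sqrt(-3 + 39)*(-1/3148) - 16*(-9)*4*(-1/3690) = sqrt(36)*(-1/3148) + 576*(-1/3690) = 6*(-1/3148) - 32/205 = -3/1574 - 32/205 = -50983/322670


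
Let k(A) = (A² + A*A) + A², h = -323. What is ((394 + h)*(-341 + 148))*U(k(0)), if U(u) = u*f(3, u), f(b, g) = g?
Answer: 0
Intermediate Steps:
k(A) = 3*A² (k(A) = (A² + A²) + A² = 2*A² + A² = 3*A²)
U(u) = u² (U(u) = u*u = u²)
((394 + h)*(-341 + 148))*U(k(0)) = ((394 - 323)*(-341 + 148))*(3*0²)² = (71*(-193))*(3*0)² = -13703*0² = -13703*0 = 0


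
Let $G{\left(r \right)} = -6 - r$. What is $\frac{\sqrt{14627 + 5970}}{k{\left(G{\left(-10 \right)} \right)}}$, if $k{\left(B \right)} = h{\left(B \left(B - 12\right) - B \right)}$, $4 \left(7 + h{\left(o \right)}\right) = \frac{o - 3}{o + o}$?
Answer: $- \frac{96 \sqrt{20597}}{659} \approx -20.907$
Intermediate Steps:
$h{\left(o \right)} = -7 + \frac{-3 + o}{8 o}$ ($h{\left(o \right)} = -7 + \frac{\left(o - 3\right) \frac{1}{o + o}}{4} = -7 + \frac{\left(-3 + o\right) \frac{1}{2 o}}{4} = -7 + \frac{\frac{1}{2} \frac{1}{o} \left(-3 + o\right)}{4} = -7 + \frac{-3 + o}{8 o}$)
$k{\left(B \right)} = \frac{-3 + 55 B - 55 B \left(-12 + B\right)}{8 \left(- B + B \left(-12 + B\right)\right)}$ ($k{\left(B \right)} = \frac{-3 - 55 \left(B \left(B - 12\right) - B\right)}{8 \left(B \left(B - 12\right) - B\right)} = \frac{-3 - 55 \left(B \left(-12 + B\right) - B\right)}{8 \left(B \left(-12 + B\right) - B\right)} = \frac{-3 - 55 \left(- B + B \left(-12 + B\right)\right)}{8 \left(- B + B \left(-12 + B\right)\right)} = \frac{-3 - \left(- 55 B + 55 B \left(-12 + B\right)\right)}{8 \left(- B + B \left(-12 + B\right)\right)} = \frac{-3 + 55 B - 55 B \left(-12 + B\right)}{8 \left(- B + B \left(-12 + B\right)\right)}$)
$\frac{\sqrt{14627 + 5970}}{k{\left(G{\left(-10 \right)} \right)}} = \frac{\sqrt{14627 + 5970}}{\frac{1}{8} \frac{1}{-6 - -10} \frac{1}{-13 - -4} \left(-3 - 55 \left(-6 - -10\right) \left(-13 - -4\right)\right)} = \frac{\sqrt{20597}}{\frac{1}{8} \frac{1}{-6 + 10} \frac{1}{-13 + \left(-6 + 10\right)} \left(-3 - 55 \left(-6 + 10\right) \left(-13 + \left(-6 + 10\right)\right)\right)} = \frac{\sqrt{20597}}{\frac{1}{8} \cdot \frac{1}{4} \frac{1}{-13 + 4} \left(-3 - 220 \left(-13 + 4\right)\right)} = \frac{\sqrt{20597}}{\frac{1}{8} \cdot \frac{1}{4} \frac{1}{-9} \left(-3 - 220 \left(-9\right)\right)} = \frac{\sqrt{20597}}{\frac{1}{8} \cdot \frac{1}{4} \left(- \frac{1}{9}\right) \left(-3 + 1980\right)} = \frac{\sqrt{20597}}{\frac{1}{8} \cdot \frac{1}{4} \left(- \frac{1}{9}\right) 1977} = \frac{\sqrt{20597}}{- \frac{659}{96}} = \sqrt{20597} \left(- \frac{96}{659}\right) = - \frac{96 \sqrt{20597}}{659}$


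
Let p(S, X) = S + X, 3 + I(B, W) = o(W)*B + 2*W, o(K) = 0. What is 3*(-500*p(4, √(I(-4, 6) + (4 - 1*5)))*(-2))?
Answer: 12000 + 6000*√2 ≈ 20485.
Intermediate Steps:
I(B, W) = -3 + 2*W (I(B, W) = -3 + (0*B + 2*W) = -3 + (0 + 2*W) = -3 + 2*W)
3*(-500*p(4, √(I(-4, 6) + (4 - 1*5)))*(-2)) = 3*(-500*(4 + √((-3 + 2*6) + (4 - 1*5)))*(-2)) = 3*(-500*(4 + √((-3 + 12) + (4 - 5)))*(-2)) = 3*(-500*(4 + √(9 - 1))*(-2)) = 3*(-500*(4 + √8)*(-2)) = 3*(-500*(4 + 2*√2)*(-2)) = 3*(-500*(-8 - 4*√2)) = 3*(4000 + 2000*√2) = 12000 + 6000*√2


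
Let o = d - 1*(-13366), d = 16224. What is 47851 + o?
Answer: 77441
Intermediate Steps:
o = 29590 (o = 16224 - 1*(-13366) = 16224 + 13366 = 29590)
47851 + o = 47851 + 29590 = 77441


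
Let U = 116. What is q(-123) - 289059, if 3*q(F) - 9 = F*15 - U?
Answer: -869129/3 ≈ -2.8971e+5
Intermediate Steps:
q(F) = -107/3 + 5*F (q(F) = 3 + (F*15 - 1*116)/3 = 3 + (15*F - 116)/3 = 3 + (-116 + 15*F)/3 = 3 + (-116/3 + 5*F) = -107/3 + 5*F)
q(-123) - 289059 = (-107/3 + 5*(-123)) - 289059 = (-107/3 - 615) - 289059 = -1952/3 - 289059 = -869129/3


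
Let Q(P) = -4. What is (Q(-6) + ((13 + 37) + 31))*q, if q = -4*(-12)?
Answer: 3696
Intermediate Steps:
q = 48
(Q(-6) + ((13 + 37) + 31))*q = (-4 + ((13 + 37) + 31))*48 = (-4 + (50 + 31))*48 = (-4 + 81)*48 = 77*48 = 3696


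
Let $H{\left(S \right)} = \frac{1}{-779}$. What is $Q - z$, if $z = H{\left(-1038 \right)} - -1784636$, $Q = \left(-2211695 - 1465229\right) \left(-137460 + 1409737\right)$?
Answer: $- \frac{3644214676434935}{779} \approx -4.6781 \cdot 10^{12}$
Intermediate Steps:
$Q = -4678065835948$ ($Q = \left(-3676924\right) 1272277 = -4678065835948$)
$H{\left(S \right)} = - \frac{1}{779}$
$z = \frac{1390231443}{779}$ ($z = - \frac{1}{779} - -1784636 = - \frac{1}{779} + 1784636 = \frac{1390231443}{779} \approx 1.7846 \cdot 10^{6}$)
$Q - z = -4678065835948 - \frac{1390231443}{779} = - \frac{3644214676434935}{779}$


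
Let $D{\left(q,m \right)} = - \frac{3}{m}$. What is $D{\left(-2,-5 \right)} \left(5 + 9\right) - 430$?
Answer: $- \frac{2108}{5} \approx -421.6$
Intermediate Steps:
$D{\left(-2,-5 \right)} \left(5 + 9\right) - 430 = - \frac{3}{-5} \left(5 + 9\right) - 430 = \left(-3\right) \left(- \frac{1}{5}\right) 14 - 430 = \frac{3}{5} \cdot 14 - 430 = \frac{42}{5} - 430 = - \frac{2108}{5}$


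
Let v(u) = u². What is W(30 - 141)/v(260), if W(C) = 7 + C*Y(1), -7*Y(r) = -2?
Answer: -173/473200 ≈ -0.00036560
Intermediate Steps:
Y(r) = 2/7 (Y(r) = -⅐*(-2) = 2/7)
W(C) = 7 + 2*C/7 (W(C) = 7 + C*(2/7) = 7 + 2*C/7)
W(30 - 141)/v(260) = (7 + 2*(30 - 141)/7)/(260²) = (7 + (2/7)*(-111))/67600 = (7 - 222/7)*(1/67600) = -173/7*1/67600 = -173/473200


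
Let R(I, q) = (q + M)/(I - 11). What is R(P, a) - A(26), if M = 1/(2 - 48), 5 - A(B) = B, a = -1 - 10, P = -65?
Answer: 73923/3496 ≈ 21.145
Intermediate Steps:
a = -11
A(B) = 5 - B
M = -1/46 (M = 1/(-46) = -1/46 ≈ -0.021739)
R(I, q) = (-1/46 + q)/(-11 + I) (R(I, q) = (q - 1/46)/(I - 11) = (-1/46 + q)/(-11 + I))
R(P, a) - A(26) = (-1/46 - 11)/(-11 - 65) - (5 - 1*26) = -507/46/(-76) - (5 - 26) = -1/76*(-507/46) - 1*(-21) = 507/3496 + 21 = 73923/3496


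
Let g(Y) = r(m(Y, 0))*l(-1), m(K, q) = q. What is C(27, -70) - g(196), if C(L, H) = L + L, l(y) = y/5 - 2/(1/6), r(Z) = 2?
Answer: 392/5 ≈ 78.400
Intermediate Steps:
l(y) = -12 + y/5 (l(y) = y*(1/5) - 2/1/6 = y/5 - 2*6 = y/5 - 12 = -12 + y/5)
C(L, H) = 2*L
g(Y) = -122/5 (g(Y) = 2*(-12 + (1/5)*(-1)) = 2*(-12 - 1/5) = 2*(-61/5) = -122/5)
C(27, -70) - g(196) = 2*27 - 1*(-122/5) = 54 + 122/5 = 392/5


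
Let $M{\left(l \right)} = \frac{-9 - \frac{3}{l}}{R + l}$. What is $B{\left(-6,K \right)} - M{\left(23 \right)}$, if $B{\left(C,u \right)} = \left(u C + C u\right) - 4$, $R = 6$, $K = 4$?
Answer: $- \frac{34474}{667} \approx -51.685$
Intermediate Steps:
$B{\left(C,u \right)} = -4 + 2 C u$ ($B{\left(C,u \right)} = \left(C u + C u\right) - 4 = 2 C u - 4 = -4 + 2 C u$)
$M{\left(l \right)} = \frac{-9 - \frac{3}{l}}{6 + l}$
$B{\left(-6,K \right)} - M{\left(23 \right)} = \left(-4 + 2 \left(-6\right) 4\right) - \frac{3 \left(-1 - 69\right)}{23 \left(6 + 23\right)} = \left(-4 - 48\right) - 3 \cdot \frac{1}{23} \cdot \frac{1}{29} \left(-1 - 69\right) = -52 - 3 \cdot \frac{1}{23} \cdot \frac{1}{29} \left(-70\right) = -52 - - \frac{210}{667} = -52 + \frac{210}{667} = - \frac{34474}{667}$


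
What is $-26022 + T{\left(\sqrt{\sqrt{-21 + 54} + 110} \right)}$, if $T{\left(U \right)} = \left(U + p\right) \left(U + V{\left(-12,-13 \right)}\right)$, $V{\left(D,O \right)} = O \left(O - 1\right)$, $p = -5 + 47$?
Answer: $-18268 + \sqrt{33} + 224 \sqrt{110 + \sqrt{33}} \approx -15852.0$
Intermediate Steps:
$p = 42$
$V{\left(D,O \right)} = O \left(-1 + O\right)$
$T{\left(U \right)} = \left(42 + U\right) \left(182 + U\right)$ ($T{\left(U \right)} = \left(U + 42\right) \left(U - 13 \left(-1 - 13\right)\right) = \left(42 + U\right) \left(U - -182\right) = \left(42 + U\right) \left(U + 182\right) = \left(42 + U\right) \left(182 + U\right)$)
$-26022 + T{\left(\sqrt{\sqrt{-21 + 54} + 110} \right)} = -26022 + \left(7644 + \left(\sqrt{\sqrt{-21 + 54} + 110}\right)^{2} + 224 \sqrt{\sqrt{-21 + 54} + 110}\right) = -26022 + \left(7644 + \left(\sqrt{\sqrt{33} + 110}\right)^{2} + 224 \sqrt{\sqrt{33} + 110}\right) = -26022 + \left(7644 + \left(\sqrt{110 + \sqrt{33}}\right)^{2} + 224 \sqrt{110 + \sqrt{33}}\right) = -26022 + \left(7644 + \left(110 + \sqrt{33}\right) + 224 \sqrt{110 + \sqrt{33}}\right) = -26022 + \left(7754 + \sqrt{33} + 224 \sqrt{110 + \sqrt{33}}\right) = -18268 + \sqrt{33} + 224 \sqrt{110 + \sqrt{33}}$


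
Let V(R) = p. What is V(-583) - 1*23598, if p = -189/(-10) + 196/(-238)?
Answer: -4008587/170 ≈ -23580.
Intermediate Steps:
p = 3073/170 (p = -189*(-⅒) + 196*(-1/238) = 189/10 - 14/17 = 3073/170 ≈ 18.076)
V(R) = 3073/170
V(-583) - 1*23598 = 3073/170 - 1*23598 = 3073/170 - 23598 = -4008587/170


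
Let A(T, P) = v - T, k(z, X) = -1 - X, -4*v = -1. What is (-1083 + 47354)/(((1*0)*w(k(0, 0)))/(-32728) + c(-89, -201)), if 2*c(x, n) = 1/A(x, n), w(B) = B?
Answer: 16518747/2 ≈ 8.2594e+6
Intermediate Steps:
v = 1/4 (v = -1/4*(-1) = 1/4 ≈ 0.25000)
A(T, P) = 1/4 - T
c(x, n) = 1/(2*(1/4 - x))
(-1083 + 47354)/(((1*0)*w(k(0, 0)))/(-32728) + c(-89, -201)) = (-1083 + 47354)/(((1*0)*(-1 - 1*0))/(-32728) - 2/(-1 + 4*(-89))) = 46271/((0*(-1 + 0))*(-1/32728) - 2/(-1 - 356)) = 46271/((0*(-1))*(-1/32728) - 2/(-357)) = 46271/(0*(-1/32728) - 2*(-1/357)) = 46271/(0 + 2/357) = 46271/(2/357) = 46271*(357/2) = 16518747/2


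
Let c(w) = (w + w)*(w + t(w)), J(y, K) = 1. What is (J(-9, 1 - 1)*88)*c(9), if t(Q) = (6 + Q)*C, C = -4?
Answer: -80784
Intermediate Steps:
t(Q) = -24 - 4*Q (t(Q) = (6 + Q)*(-4) = -24 - 4*Q)
c(w) = 2*w*(-24 - 3*w) (c(w) = (w + w)*(w + (-24 - 4*w)) = (2*w)*(-24 - 3*w) = 2*w*(-24 - 3*w))
(J(-9, 1 - 1)*88)*c(9) = (1*88)*(6*9*(-8 - 1*9)) = 88*(6*9*(-8 - 9)) = 88*(6*9*(-17)) = 88*(-918) = -80784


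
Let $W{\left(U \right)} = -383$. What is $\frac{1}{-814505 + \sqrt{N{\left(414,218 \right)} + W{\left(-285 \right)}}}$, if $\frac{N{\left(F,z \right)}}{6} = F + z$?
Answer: $- \frac{814505}{663418391616} - \frac{\sqrt{3409}}{663418391616} \approx -1.2278 \cdot 10^{-6}$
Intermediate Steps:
$N{\left(F,z \right)} = 6 F + 6 z$ ($N{\left(F,z \right)} = 6 \left(F + z\right) = 6 F + 6 z$)
$\frac{1}{-814505 + \sqrt{N{\left(414,218 \right)} + W{\left(-285 \right)}}} = \frac{1}{-814505 + \sqrt{\left(6 \cdot 414 + 6 \cdot 218\right) - 383}} = \frac{1}{-814505 + \sqrt{\left(2484 + 1308\right) - 383}} = \frac{1}{-814505 + \sqrt{3792 - 383}} = \frac{1}{-814505 + \sqrt{3409}}$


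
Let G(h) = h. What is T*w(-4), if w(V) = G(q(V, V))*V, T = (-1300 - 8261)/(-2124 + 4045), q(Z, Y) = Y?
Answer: -152976/1921 ≈ -79.634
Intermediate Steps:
T = -9561/1921 ≈ -4.9771
w(V) = V² (w(V) = V*V = V²)
T*w(-4) = -9561/1921*(-4)² = -9561/1921*16 = -152976/1921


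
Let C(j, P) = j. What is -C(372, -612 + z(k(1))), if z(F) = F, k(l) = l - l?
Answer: -372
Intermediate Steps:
k(l) = 0
-C(372, -612 + z(k(1))) = -1*372 = -372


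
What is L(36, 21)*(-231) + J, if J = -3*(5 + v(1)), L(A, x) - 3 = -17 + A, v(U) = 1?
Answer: -5100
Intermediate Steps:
L(A, x) = -14 + A (L(A, x) = 3 + (-17 + A) = -14 + A)
J = -18 (J = -3*(5 + 1) = -3*6 = -18)
L(36, 21)*(-231) + J = (-14 + 36)*(-231) - 18 = 22*(-231) - 18 = -5082 - 18 = -5100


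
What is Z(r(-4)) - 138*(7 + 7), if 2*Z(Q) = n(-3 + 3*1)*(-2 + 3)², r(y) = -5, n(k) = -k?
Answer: -1932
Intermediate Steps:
Z(Q) = 0 (Z(Q) = ((-(-3 + 3*1))*(-2 + 3)²)/2 = (-(-3 + 3)*1²)/2 = (-1*0*1)/2 = (0*1)/2 = (½)*0 = 0)
Z(r(-4)) - 138*(7 + 7) = 0 - 138*(7 + 7) = 0 - 138*14 = 0 - 23*84 = 0 - 1932 = -1932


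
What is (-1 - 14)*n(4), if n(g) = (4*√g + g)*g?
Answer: -720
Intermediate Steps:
n(g) = g*(g + 4*√g) (n(g) = (g + 4*√g)*g = g*(g + 4*√g))
(-1 - 14)*n(4) = (-1 - 14)*(4² + 4*4^(3/2)) = -15*(16 + 4*8) = -15*(16 + 32) = -15*48 = -720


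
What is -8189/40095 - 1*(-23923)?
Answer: 959184496/40095 ≈ 23923.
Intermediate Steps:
-8189/40095 - 1*(-23923) = -8189*1/40095 + 23923 = -8189/40095 + 23923 = 959184496/40095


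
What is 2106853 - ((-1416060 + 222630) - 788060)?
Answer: 4088343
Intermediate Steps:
2106853 - ((-1416060 + 222630) - 788060) = 2106853 - (-1193430 - 788060) = 2106853 - 1*(-1981490) = 2106853 + 1981490 = 4088343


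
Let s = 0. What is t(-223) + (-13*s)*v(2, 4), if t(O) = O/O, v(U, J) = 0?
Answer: 1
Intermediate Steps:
t(O) = 1
t(-223) + (-13*s)*v(2, 4) = 1 - 13*0*0 = 1 + 0*0 = 1 + 0 = 1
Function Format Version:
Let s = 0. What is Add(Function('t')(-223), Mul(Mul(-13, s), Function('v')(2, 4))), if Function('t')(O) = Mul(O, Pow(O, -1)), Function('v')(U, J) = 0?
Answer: 1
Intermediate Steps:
Function('t')(O) = 1
Add(Function('t')(-223), Mul(Mul(-13, s), Function('v')(2, 4))) = Add(1, Mul(Mul(-13, 0), 0)) = Add(1, Mul(0, 0)) = Add(1, 0) = 1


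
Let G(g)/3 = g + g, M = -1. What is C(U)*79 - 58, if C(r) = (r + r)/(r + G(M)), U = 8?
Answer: 574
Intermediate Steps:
G(g) = 6*g (G(g) = 3*(g + g) = 3*(2*g) = 6*g)
C(r) = 2*r/(-6 + r) (C(r) = (r + r)/(r + 6*(-1)) = (2*r)/(r - 6) = (2*r)/(-6 + r) = 2*r/(-6 + r))
C(U)*79 - 58 = (2*8/(-6 + 8))*79 - 58 = (2*8/2)*79 - 58 = (2*8*(½))*79 - 58 = 8*79 - 58 = 632 - 58 = 574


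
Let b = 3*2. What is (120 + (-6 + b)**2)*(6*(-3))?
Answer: -2160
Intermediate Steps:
b = 6
(120 + (-6 + b)**2)*(6*(-3)) = (120 + (-6 + 6)**2)*(6*(-3)) = (120 + 0**2)*(-18) = (120 + 0)*(-18) = 120*(-18) = -2160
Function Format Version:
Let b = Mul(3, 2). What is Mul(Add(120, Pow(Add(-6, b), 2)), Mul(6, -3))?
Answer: -2160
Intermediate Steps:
b = 6
Mul(Add(120, Pow(Add(-6, b), 2)), Mul(6, -3)) = Mul(Add(120, Pow(Add(-6, 6), 2)), Mul(6, -3)) = Mul(Add(120, Pow(0, 2)), -18) = Mul(Add(120, 0), -18) = Mul(120, -18) = -2160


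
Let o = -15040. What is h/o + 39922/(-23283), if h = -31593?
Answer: 135152939/350176320 ≈ 0.38596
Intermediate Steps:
h/o + 39922/(-23283) = -31593/(-15040) + 39922/(-23283) = -31593*(-1/15040) + 39922*(-1/23283) = 31593/15040 - 39922/23283 = 135152939/350176320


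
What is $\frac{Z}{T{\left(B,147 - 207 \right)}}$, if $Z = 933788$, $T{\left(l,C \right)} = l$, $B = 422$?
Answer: $\frac{466894}{211} \approx 2212.8$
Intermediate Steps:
$\frac{Z}{T{\left(B,147 - 207 \right)}} = \frac{933788}{422} = 933788 \cdot \frac{1}{422} = \frac{466894}{211}$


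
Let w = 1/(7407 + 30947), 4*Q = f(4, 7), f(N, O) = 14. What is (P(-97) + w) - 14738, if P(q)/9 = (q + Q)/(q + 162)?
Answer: -18387128103/1246505 ≈ -14751.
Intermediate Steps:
Q = 7/2 (Q = (1/4)*14 = 7/2 ≈ 3.5000)
P(q) = 9*(7/2 + q)/(162 + q) (P(q) = 9*((q + 7/2)/(q + 162)) = 9*((7/2 + q)/(162 + q)) = 9*(7/2 + q)/(162 + q))
w = 1/38354 ≈ 2.6073e-5
(P(-97) + w) - 14738 = (9*(7 + 2*(-97))/(2*(162 - 97)) + 1/38354) - 14738 = ((9/2)*(7 - 194)/65 + 1/38354) - 14738 = ((9/2)*(1/65)*(-187) + 1/38354) - 14738 = (-1683/130 + 1/38354) - 14738 = -16137413/1246505 - 14738 = -18387128103/1246505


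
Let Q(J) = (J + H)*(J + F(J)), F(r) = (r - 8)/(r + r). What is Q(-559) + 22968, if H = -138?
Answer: 460881539/1118 ≈ 4.1224e+5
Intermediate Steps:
F(r) = (-8 + r)/(2*r) (F(r) = (-8 + r)/((2*r)) = (-8 + r)*(1/(2*r)) = (-8 + r)/(2*r))
Q(J) = (-138 + J)*(J + (-8 + J)/(2*J)) (Q(J) = (J - 138)*(J + (-8 + J)/(2*J)) = (-138 + J)*(J + (-8 + J)/(2*J)))
Q(-559) + 22968 = (-73 + (-559)² + 552/(-559) - 275/2*(-559)) + 22968 = (-73 + 312481 + 552*(-1/559) + 153725/2) + 22968 = (-73 + 312481 - 552/559 + 153725/2) + 22968 = 435203315/1118 + 22968 = 460881539/1118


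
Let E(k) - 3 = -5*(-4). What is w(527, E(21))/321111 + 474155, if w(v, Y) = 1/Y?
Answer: 3501896882716/7385553 ≈ 4.7416e+5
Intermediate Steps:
E(k) = 23 (E(k) = 3 - 5*(-4) = 3 + 20 = 23)
w(527, E(21))/321111 + 474155 = 1/(23*321111) + 474155 = (1/23)*(1/321111) + 474155 = 1/7385553 + 474155 = 3501896882716/7385553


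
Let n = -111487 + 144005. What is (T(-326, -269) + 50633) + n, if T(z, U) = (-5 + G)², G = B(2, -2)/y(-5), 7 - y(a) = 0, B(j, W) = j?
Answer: 4075488/49 ≈ 83173.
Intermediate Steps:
y(a) = 7 (y(a) = 7 - 1*0 = 7 + 0 = 7)
n = 32518
G = 2/7 ≈ 0.28571
T(z, U) = 1089/49 (T(z, U) = (-5 + 2/7)² = (-33/7)² = 1089/49)
(T(-326, -269) + 50633) + n = (1089/49 + 50633) + 32518 = 2482106/49 + 32518 = 4075488/49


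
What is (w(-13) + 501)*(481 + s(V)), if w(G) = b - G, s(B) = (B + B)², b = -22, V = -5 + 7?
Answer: 244524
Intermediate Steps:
V = 2
s(B) = 4*B² (s(B) = (2*B)² = 4*B²)
w(G) = -22 - G
(w(-13) + 501)*(481 + s(V)) = ((-22 - 1*(-13)) + 501)*(481 + 4*2²) = ((-22 + 13) + 501)*(481 + 4*4) = (-9 + 501)*(481 + 16) = 492*497 = 244524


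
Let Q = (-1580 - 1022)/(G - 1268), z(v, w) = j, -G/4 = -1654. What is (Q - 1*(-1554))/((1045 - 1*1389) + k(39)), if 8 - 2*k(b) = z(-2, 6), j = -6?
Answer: -4154095/901138 ≈ -4.6098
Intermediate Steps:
G = 6616 (G = -4*(-1654) = 6616)
z(v, w) = -6
k(b) = 7 (k(b) = 4 - ½*(-6) = 4 + 3 = 7)
Q = -1301/2674 (Q = (-1580 - 1022)/(6616 - 1268) = -2602/5348 = -2602*1/5348 = -1301/2674 ≈ -0.48654)
(Q - 1*(-1554))/((1045 - 1*1389) + k(39)) = (-1301/2674 - 1*(-1554))/((1045 - 1*1389) + 7) = (-1301/2674 + 1554)/((1045 - 1389) + 7) = 4154095/(2674*(-344 + 7)) = (4154095/2674)/(-337) = (4154095/2674)*(-1/337) = -4154095/901138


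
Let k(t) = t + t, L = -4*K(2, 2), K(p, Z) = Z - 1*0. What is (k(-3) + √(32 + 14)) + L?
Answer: -14 + √46 ≈ -7.2177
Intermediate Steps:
K(p, Z) = Z (K(p, Z) = Z + 0 = Z)
L = -8 (L = -4*2 = -8)
k(t) = 2*t
(k(-3) + √(32 + 14)) + L = (2*(-3) + √(32 + 14)) - 8 = (-6 + √46) - 8 = -14 + √46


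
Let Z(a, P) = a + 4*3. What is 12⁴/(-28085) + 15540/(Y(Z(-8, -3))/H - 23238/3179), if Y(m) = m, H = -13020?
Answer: -4517704027212084/2124429975865 ≈ -2126.5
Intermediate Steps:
Z(a, P) = 12 + a (Z(a, P) = a + 12 = 12 + a)
12⁴/(-28085) + 15540/(Y(Z(-8, -3))/H - 23238/3179) = 12⁴/(-28085) + 15540/((12 - 8)/(-13020) - 23238/3179) = 20736*(-1/28085) + 15540/(4*(-1/13020) - 23238*1/3179) = -20736/28085 + 15540/(-1/3255 - 23238/3179) = -20736/28085 + 15540/(-75642869/10347645) = -20736/28085 + 15540*(-10347645/75642869) = -20736/28085 - 160802403300/75642869 = -4517704027212084/2124429975865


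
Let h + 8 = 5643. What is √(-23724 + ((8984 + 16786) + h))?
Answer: √7681 ≈ 87.641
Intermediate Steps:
h = 5635 (h = -8 + 5643 = 5635)
√(-23724 + ((8984 + 16786) + h)) = √(-23724 + ((8984 + 16786) + 5635)) = √(-23724 + (25770 + 5635)) = √(-23724 + 31405) = √7681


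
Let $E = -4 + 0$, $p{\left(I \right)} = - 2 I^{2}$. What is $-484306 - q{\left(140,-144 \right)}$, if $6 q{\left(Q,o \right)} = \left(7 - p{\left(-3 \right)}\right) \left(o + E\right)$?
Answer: $- \frac{1451068}{3} \approx -4.8369 \cdot 10^{5}$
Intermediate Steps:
$E = -4$
$q{\left(Q,o \right)} = - \frac{50}{3} + \frac{25 o}{6}$ ($q{\left(Q,o \right)} = \frac{\left(7 - - 2 \left(-3\right)^{2}\right) \left(o - 4\right)}{6} = \frac{\left(7 - \left(-2\right) 9\right) \left(-4 + o\right)}{6} = \frac{\left(7 - -18\right) \left(-4 + o\right)}{6} = \frac{\left(7 + 18\right) \left(-4 + o\right)}{6} = \frac{25 \left(-4 + o\right)}{6} = \frac{-100 + 25 o}{6} = - \frac{50}{3} + \frac{25 o}{6}$)
$-484306 - q{\left(140,-144 \right)} = -484306 - \left(- \frac{50}{3} + \frac{25}{6} \left(-144\right)\right) = -484306 - \left(- \frac{50}{3} - 600\right) = -484306 - - \frac{1850}{3} = -484306 + \frac{1850}{3} = - \frac{1451068}{3}$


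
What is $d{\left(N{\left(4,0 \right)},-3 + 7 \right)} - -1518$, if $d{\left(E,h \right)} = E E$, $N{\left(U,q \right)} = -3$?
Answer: $1527$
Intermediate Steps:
$d{\left(E,h \right)} = E^{2}$
$d{\left(N{\left(4,0 \right)},-3 + 7 \right)} - -1518 = \left(-3\right)^{2} - -1518 = 9 + 1518 = 1527$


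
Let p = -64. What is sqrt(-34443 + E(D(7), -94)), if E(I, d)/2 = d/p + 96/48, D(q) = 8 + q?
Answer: I*sqrt(550977)/4 ≈ 185.57*I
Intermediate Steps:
E(I, d) = 4 - d/32 (E(I, d) = 2*(d/(-64) + 96/48) = 2*(d*(-1/64) + 96*(1/48)) = 2*(-d/64 + 2) = 2*(2 - d/64) = 4 - d/32)
sqrt(-34443 + E(D(7), -94)) = sqrt(-34443 + (4 - 1/32*(-94))) = sqrt(-34443 + (4 + 47/16)) = sqrt(-34443 + 111/16) = sqrt(-550977/16) = I*sqrt(550977)/4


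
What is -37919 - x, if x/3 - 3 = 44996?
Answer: -172916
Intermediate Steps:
x = 134997 (x = 9 + 3*44996 = 9 + 134988 = 134997)
-37919 - x = -37919 - 1*134997 = -37919 - 134997 = -172916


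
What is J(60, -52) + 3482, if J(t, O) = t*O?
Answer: 362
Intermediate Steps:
J(t, O) = O*t
J(60, -52) + 3482 = -52*60 + 3482 = -3120 + 3482 = 362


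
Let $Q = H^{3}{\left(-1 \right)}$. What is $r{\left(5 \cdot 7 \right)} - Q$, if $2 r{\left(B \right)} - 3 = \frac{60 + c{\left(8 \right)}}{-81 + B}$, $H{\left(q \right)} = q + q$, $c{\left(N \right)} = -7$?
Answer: $\frac{821}{92} \approx 8.9239$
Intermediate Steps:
$H{\left(q \right)} = 2 q$
$Q = -8$ ($Q = \left(2 \left(-1\right)\right)^{3} = \left(-2\right)^{3} = -8$)
$r{\left(B \right)} = \frac{3}{2} + \frac{53}{2 \left(-81 + B\right)}$ ($r{\left(B \right)} = \frac{3}{2} + \frac{\left(60 - 7\right) \frac{1}{-81 + B}}{2} = \frac{3}{2} + \frac{53 \frac{1}{-81 + B}}{2} = \frac{3}{2} + \frac{53}{2 \left(-81 + B\right)}$)
$r{\left(5 \cdot 7 \right)} - Q = \frac{-190 + 3 \cdot 5 \cdot 7}{2 \left(-81 + 5 \cdot 7\right)} - -8 = \frac{-190 + 3 \cdot 35}{2 \left(-81 + 35\right)} + 8 = \frac{-190 + 105}{2 \left(-46\right)} + 8 = \frac{1}{2} \left(- \frac{1}{46}\right) \left(-85\right) + 8 = \frac{85}{92} + 8 = \frac{821}{92}$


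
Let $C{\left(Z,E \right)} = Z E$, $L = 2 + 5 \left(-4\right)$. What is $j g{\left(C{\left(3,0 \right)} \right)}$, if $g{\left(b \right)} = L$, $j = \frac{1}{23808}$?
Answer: $- \frac{3}{3968} \approx -0.00075605$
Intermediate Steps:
$j = \frac{1}{23808} \approx 4.2003 \cdot 10^{-5}$
$L = -18$ ($L = 2 - 20 = -18$)
$C{\left(Z,E \right)} = E Z$
$g{\left(b \right)} = -18$
$j g{\left(C{\left(3,0 \right)} \right)} = \frac{1}{23808} \left(-18\right) = - \frac{3}{3968}$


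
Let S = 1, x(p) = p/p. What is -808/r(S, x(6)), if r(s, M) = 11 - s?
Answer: -404/5 ≈ -80.800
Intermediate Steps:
x(p) = 1
-808/r(S, x(6)) = -808/(11 - 1*1) = -808/(11 - 1) = -808/10 = -808*1/10 = -404/5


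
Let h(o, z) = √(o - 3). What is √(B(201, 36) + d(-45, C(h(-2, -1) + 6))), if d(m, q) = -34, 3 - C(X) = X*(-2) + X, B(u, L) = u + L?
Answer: √203 ≈ 14.248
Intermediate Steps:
h(o, z) = √(-3 + o)
B(u, L) = L + u
C(X) = 3 + X (C(X) = 3 - (X*(-2) + X) = 3 - (-2*X + X) = 3 - (-1)*X = 3 + X)
√(B(201, 36) + d(-45, C(h(-2, -1) + 6))) = √((36 + 201) - 34) = √(237 - 34) = √203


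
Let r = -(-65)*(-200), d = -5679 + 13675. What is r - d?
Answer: -20996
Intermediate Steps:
d = 7996
r = -13000 (r = -1*13000 = -13000)
r - d = -13000 - 1*7996 = -13000 - 7996 = -20996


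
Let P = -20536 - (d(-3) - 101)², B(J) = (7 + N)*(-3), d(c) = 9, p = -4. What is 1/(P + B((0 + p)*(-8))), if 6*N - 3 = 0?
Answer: -2/58045 ≈ -3.4456e-5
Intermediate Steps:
N = ½ (N = ½ + (⅙)*0 = ½ + 0 = ½ ≈ 0.50000)
B(J) = -45/2 (B(J) = (7 + ½)*(-3) = (15/2)*(-3) = -45/2)
P = -29000 (P = -20536 - (9 - 101)² = -20536 - 1*(-92)² = -20536 - 1*8464 = -20536 - 8464 = -29000)
1/(P + B((0 + p)*(-8))) = 1/(-29000 - 45/2) = 1/(-58045/2) = -2/58045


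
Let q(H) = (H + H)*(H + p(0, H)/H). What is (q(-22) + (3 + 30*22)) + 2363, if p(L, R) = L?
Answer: 3994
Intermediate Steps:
q(H) = 2*H**2 (q(H) = (H + H)*(H + 0/H) = (2*H)*(H + 0) = (2*H)*H = 2*H**2)
(q(-22) + (3 + 30*22)) + 2363 = (2*(-22)**2 + (3 + 30*22)) + 2363 = (2*484 + (3 + 660)) + 2363 = (968 + 663) + 2363 = 1631 + 2363 = 3994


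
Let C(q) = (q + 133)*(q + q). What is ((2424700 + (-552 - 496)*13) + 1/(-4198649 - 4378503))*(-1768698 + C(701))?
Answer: -6198155753544667965/4288576 ≈ -1.4453e+12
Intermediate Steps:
C(q) = 2*q*(133 + q) (C(q) = (133 + q)*(2*q) = 2*q*(133 + q))
((2424700 + (-552 - 496)*13) + 1/(-4198649 - 4378503))*(-1768698 + C(701)) = ((2424700 + (-552 - 496)*13) + 1/(-4198649 - 4378503))*(-1768698 + 2*701*(133 + 701)) = ((2424700 - 1048*13) + 1/(-8577152))*(-1768698 + 2*701*834) = ((2424700 - 13624) - 1/8577152)*(-1768698 + 1169268) = (2411076 - 1/8577152)*(-599430) = (20680165335551/8577152)*(-599430) = -6198155753544667965/4288576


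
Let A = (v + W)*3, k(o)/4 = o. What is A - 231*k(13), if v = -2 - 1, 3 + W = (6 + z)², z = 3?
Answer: -11787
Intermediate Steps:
k(o) = 4*o
W = 78 (W = -3 + (6 + 3)² = -3 + 9² = -3 + 81 = 78)
v = -3
A = 225 (A = (-3 + 78)*3 = 75*3 = 225)
A - 231*k(13) = 225 - 924*13 = 225 - 231*52 = 225 - 12012 = -11787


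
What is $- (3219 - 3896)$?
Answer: $677$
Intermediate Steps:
$- (3219 - 3896) = \left(-1\right) \left(-677\right) = 677$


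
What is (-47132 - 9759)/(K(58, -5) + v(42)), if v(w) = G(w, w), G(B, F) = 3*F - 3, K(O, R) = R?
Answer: -56891/118 ≈ -482.13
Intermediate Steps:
G(B, F) = -3 + 3*F
v(w) = -3 + 3*w
(-47132 - 9759)/(K(58, -5) + v(42)) = (-47132 - 9759)/(-5 + (-3 + 3*42)) = -56891/(-5 + (-3 + 126)) = -56891/(-5 + 123) = -56891/118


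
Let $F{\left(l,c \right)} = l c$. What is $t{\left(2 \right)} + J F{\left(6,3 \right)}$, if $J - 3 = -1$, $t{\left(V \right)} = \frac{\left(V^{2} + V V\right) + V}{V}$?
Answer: $41$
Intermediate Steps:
$t{\left(V \right)} = \frac{V + 2 V^{2}}{V}$ ($t{\left(V \right)} = \frac{\left(V^{2} + V^{2}\right) + V}{V} = \frac{2 V^{2} + V}{V} = \frac{V + 2 V^{2}}{V}$)
$F{\left(l,c \right)} = c l$
$J = 2$ ($J = 3 - 1 = 2$)
$t{\left(2 \right)} + J F{\left(6,3 \right)} = \left(1 + 2 \cdot 2\right) + 2 \cdot 3 \cdot 6 = \left(1 + 4\right) + 2 \cdot 18 = 5 + 36 = 41$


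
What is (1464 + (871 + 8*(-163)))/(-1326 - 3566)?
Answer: -1031/4892 ≈ -0.21075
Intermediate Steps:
(1464 + (871 + 8*(-163)))/(-1326 - 3566) = (1464 + (871 - 1304))/(-4892) = (1464 - 433)*(-1/4892) = 1031*(-1/4892) = -1031/4892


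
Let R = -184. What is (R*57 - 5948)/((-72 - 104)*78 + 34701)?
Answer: -16436/20973 ≈ -0.78367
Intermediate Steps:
(R*57 - 5948)/((-72 - 104)*78 + 34701) = (-184*57 - 5948)/((-72 - 104)*78 + 34701) = (-10488 - 5948)/(-176*78 + 34701) = -16436/(-13728 + 34701) = -16436/20973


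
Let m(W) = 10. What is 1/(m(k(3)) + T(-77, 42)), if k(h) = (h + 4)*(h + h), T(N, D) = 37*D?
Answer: 1/1564 ≈ 0.00063939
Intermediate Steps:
k(h) = 2*h*(4 + h) (k(h) = (4 + h)*(2*h) = 2*h*(4 + h))
1/(m(k(3)) + T(-77, 42)) = 1/(10 + 37*42) = 1/(10 + 1554) = 1/1564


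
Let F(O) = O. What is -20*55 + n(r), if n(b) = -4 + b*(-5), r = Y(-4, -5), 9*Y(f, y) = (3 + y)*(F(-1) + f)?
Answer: -9986/9 ≈ -1109.6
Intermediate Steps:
Y(f, y) = (-1 + f)*(3 + y)/9 (Y(f, y) = ((3 + y)*(-1 + f))/9 = ((-1 + f)*(3 + y))/9 = (-1 + f)*(3 + y)/9)
r = 10/9 (r = -1/3 - 1/9*(-5) + (1/3)*(-4) + (1/9)*(-4)*(-5) = -1/3 + 5/9 - 4/3 + 20/9 = 10/9 ≈ 1.1111)
n(b) = -4 - 5*b
-20*55 + n(r) = -20*55 + (-4 - 5*10/9) = -1100 + (-4 - 50/9) = -1100 - 86/9 = -9986/9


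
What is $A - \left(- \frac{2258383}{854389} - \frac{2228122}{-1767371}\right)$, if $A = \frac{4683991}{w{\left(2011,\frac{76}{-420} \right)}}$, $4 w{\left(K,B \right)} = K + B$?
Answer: $\frac{43692232883949344905}{4688530544951888} \approx 9319.0$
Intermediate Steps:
$w{\left(K,B \right)} = \frac{B}{4} + \frac{K}{4}$ ($w{\left(K,B \right)} = \frac{K + B}{4} = \frac{B + K}{4} = \frac{B}{4} + \frac{K}{4}$)
$A = \frac{491819055}{52784}$ ($A = \frac{4683991}{\frac{76 \frac{1}{-420}}{4} + \frac{1}{4} \cdot 2011} = \frac{4683991}{\frac{76 \left(- \frac{1}{420}\right)}{4} + \frac{2011}{4}} = \frac{4683991}{\frac{1}{4} \left(- \frac{19}{105}\right) + \frac{2011}{4}} = \frac{4683991}{- \frac{19}{420} + \frac{2011}{4}} = \frac{4683991}{\frac{52784}{105}} = 4683991 \cdot \frac{105}{52784} = \frac{491819055}{52784} \approx 9317.6$)
$A - \left(- \frac{2258383}{854389} - \frac{2228122}{-1767371}\right) = \frac{491819055}{52784} - \left(- \frac{2258383}{854389} - \frac{2228122}{-1767371}\right) = \frac{491819055}{52784} - \left(\left(-2258383\right) \frac{1}{854389} - - \frac{131066}{103963}\right) = \frac{491819055}{52784} - \left(- \frac{2258383}{854389} + \frac{131066}{103963}\right) = \frac{491819055}{52784} - - \frac{122806923155}{88824843607} = \frac{491819055}{52784} + \frac{122806923155}{88824843607} = \frac{43692232883949344905}{4688530544951888}$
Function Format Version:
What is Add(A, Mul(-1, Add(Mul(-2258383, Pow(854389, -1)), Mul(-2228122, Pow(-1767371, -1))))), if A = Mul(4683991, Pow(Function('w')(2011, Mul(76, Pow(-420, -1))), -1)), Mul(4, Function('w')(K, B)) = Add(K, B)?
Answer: Rational(43692232883949344905, 4688530544951888) ≈ 9319.0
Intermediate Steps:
Function('w')(K, B) = Add(Mul(Rational(1, 4), B), Mul(Rational(1, 4), K)) (Function('w')(K, B) = Mul(Rational(1, 4), Add(K, B)) = Mul(Rational(1, 4), Add(B, K)) = Add(Mul(Rational(1, 4), B), Mul(Rational(1, 4), K)))
A = Rational(491819055, 52784) (A = Mul(4683991, Pow(Add(Mul(Rational(1, 4), Mul(76, Pow(-420, -1))), Mul(Rational(1, 4), 2011)), -1)) = Mul(4683991, Pow(Add(Mul(Rational(1, 4), Mul(76, Rational(-1, 420))), Rational(2011, 4)), -1)) = Mul(4683991, Pow(Add(Mul(Rational(1, 4), Rational(-19, 105)), Rational(2011, 4)), -1)) = Mul(4683991, Pow(Add(Rational(-19, 420), Rational(2011, 4)), -1)) = Mul(4683991, Pow(Rational(52784, 105), -1)) = Mul(4683991, Rational(105, 52784)) = Rational(491819055, 52784) ≈ 9317.6)
Add(A, Mul(-1, Add(Mul(-2258383, Pow(854389, -1)), Mul(-2228122, Pow(-1767371, -1))))) = Add(Rational(491819055, 52784), Mul(-1, Add(Mul(-2258383, Pow(854389, -1)), Mul(-2228122, Pow(-1767371, -1))))) = Add(Rational(491819055, 52784), Mul(-1, Add(Mul(-2258383, Rational(1, 854389)), Mul(-2228122, Rational(-1, 1767371))))) = Add(Rational(491819055, 52784), Mul(-1, Add(Rational(-2258383, 854389), Rational(131066, 103963)))) = Add(Rational(491819055, 52784), Mul(-1, Rational(-122806923155, 88824843607))) = Add(Rational(491819055, 52784), Rational(122806923155, 88824843607)) = Rational(43692232883949344905, 4688530544951888)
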